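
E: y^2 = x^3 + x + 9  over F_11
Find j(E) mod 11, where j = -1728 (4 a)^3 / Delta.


Delta = -16(4 a^3 + 27 b^2) mod 11 = 1
-1728 * (4 a)^3 = -1728 * (4*1)^3 mod 11 = 2
j = 2 * 1^(-1) mod 11 = 2

j = 2 (mod 11)


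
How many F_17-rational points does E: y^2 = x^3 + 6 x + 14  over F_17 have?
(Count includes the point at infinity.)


For each x in F_17, count y with y^2 = x^3 + 6 x + 14 mod 17:
  x = 1: RHS = 4, y in [2, 15]  -> 2 point(s)
  x = 2: RHS = 0, y in [0]  -> 1 point(s)
  x = 3: RHS = 8, y in [5, 12]  -> 2 point(s)
  x = 4: RHS = 0, y in [0]  -> 1 point(s)
  x = 5: RHS = 16, y in [4, 13]  -> 2 point(s)
  x = 7: RHS = 8, y in [5, 12]  -> 2 point(s)
  x = 8: RHS = 13, y in [8, 9]  -> 2 point(s)
  x = 9: RHS = 15, y in [7, 10]  -> 2 point(s)
  x = 11: RHS = 0, y in [0]  -> 1 point(s)
Affine points: 15. Add the point at infinity: total = 16.

#E(F_17) = 16


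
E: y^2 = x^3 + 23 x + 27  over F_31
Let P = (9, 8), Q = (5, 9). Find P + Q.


P != Q, so use the chord formula.
s = (y2 - y1) / (x2 - x1) = (1) / (27) mod 31 = 23
x3 = s^2 - x1 - x2 mod 31 = 23^2 - 9 - 5 = 19
y3 = s (x1 - x3) - y1 mod 31 = 23 * (9 - 19) - 8 = 10

P + Q = (19, 10)


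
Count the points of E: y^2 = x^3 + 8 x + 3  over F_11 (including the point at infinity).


For each x in F_11, count y with y^2 = x^3 + 8 x + 3 mod 11:
  x = 0: RHS = 3, y in [5, 6]  -> 2 point(s)
  x = 1: RHS = 1, y in [1, 10]  -> 2 point(s)
  x = 2: RHS = 5, y in [4, 7]  -> 2 point(s)
  x = 4: RHS = 0, y in [0]  -> 1 point(s)
  x = 5: RHS = 3, y in [5, 6]  -> 2 point(s)
  x = 6: RHS = 3, y in [5, 6]  -> 2 point(s)
  x = 9: RHS = 1, y in [1, 10]  -> 2 point(s)
  x = 10: RHS = 5, y in [4, 7]  -> 2 point(s)
Affine points: 15. Add the point at infinity: total = 16.

#E(F_11) = 16


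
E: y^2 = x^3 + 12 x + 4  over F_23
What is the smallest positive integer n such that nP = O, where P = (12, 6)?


Compute successive multiples of P until we hit O:
  1P = (12, 6)
  2P = (11, 8)
  3P = (4, 1)
  4P = (2, 6)
  5P = (9, 17)
  6P = (18, 16)
  7P = (6, 4)
  8P = (0, 21)
  ... (continuing to 21P)
  21P = O

ord(P) = 21


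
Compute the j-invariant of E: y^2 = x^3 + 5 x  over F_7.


Delta = -16(4 a^3 + 27 b^2) mod 7 = 1
-1728 * (4 a)^3 = -1728 * (4*5)^3 mod 7 = 6
j = 6 * 1^(-1) mod 7 = 6

j = 6 (mod 7)


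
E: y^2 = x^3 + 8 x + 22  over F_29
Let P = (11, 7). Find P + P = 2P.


Doubling: s = (3 x1^2 + a) / (2 y1)
s = (3*11^2 + 8) / (2*7) mod 29 = 12
x3 = s^2 - 2 x1 mod 29 = 12^2 - 2*11 = 6
y3 = s (x1 - x3) - y1 mod 29 = 12 * (11 - 6) - 7 = 24

2P = (6, 24)


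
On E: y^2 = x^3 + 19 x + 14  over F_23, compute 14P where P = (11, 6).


k = 14 = 1110_2 (binary, LSB first: 0111)
Double-and-add from P = (11, 6):
  bit 0 = 0: acc unchanged = O
  bit 1 = 1: acc = O + (3, 11) = (3, 11)
  bit 2 = 1: acc = (3, 11) + (17, 12) = (5, 2)
  bit 3 = 1: acc = (5, 2) + (18, 22) = (4, 19)

14P = (4, 19)


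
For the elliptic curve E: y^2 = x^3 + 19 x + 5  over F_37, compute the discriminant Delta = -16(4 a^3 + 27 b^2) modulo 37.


4 a^3 + 27 b^2 = 4*19^3 + 27*5^2 = 27436 + 675 = 28111
Delta = -16 * (28111) = -449776
Delta mod 37 = 33

Delta = 33 (mod 37)


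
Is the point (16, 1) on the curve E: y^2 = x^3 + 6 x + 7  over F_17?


Check whether y^2 = x^3 + 6 x + 7 (mod 17) for (x, y) = (16, 1).
LHS: y^2 = 1^2 mod 17 = 1
RHS: x^3 + 6 x + 7 = 16^3 + 6*16 + 7 mod 17 = 0
LHS != RHS

No, not on the curve


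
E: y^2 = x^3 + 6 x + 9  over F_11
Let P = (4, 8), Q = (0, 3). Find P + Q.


P != Q, so use the chord formula.
s = (y2 - y1) / (x2 - x1) = (6) / (7) mod 11 = 4
x3 = s^2 - x1 - x2 mod 11 = 4^2 - 4 - 0 = 1
y3 = s (x1 - x3) - y1 mod 11 = 4 * (4 - 1) - 8 = 4

P + Q = (1, 4)


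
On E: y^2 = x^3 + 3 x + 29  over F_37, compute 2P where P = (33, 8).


Doubling: s = (3 x1^2 + a) / (2 y1)
s = (3*33^2 + 3) / (2*8) mod 37 = 24
x3 = s^2 - 2 x1 mod 37 = 24^2 - 2*33 = 29
y3 = s (x1 - x3) - y1 mod 37 = 24 * (33 - 29) - 8 = 14

2P = (29, 14)


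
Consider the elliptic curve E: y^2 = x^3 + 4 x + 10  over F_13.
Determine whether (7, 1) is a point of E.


Check whether y^2 = x^3 + 4 x + 10 (mod 13) for (x, y) = (7, 1).
LHS: y^2 = 1^2 mod 13 = 1
RHS: x^3 + 4 x + 10 = 7^3 + 4*7 + 10 mod 13 = 4
LHS != RHS

No, not on the curve


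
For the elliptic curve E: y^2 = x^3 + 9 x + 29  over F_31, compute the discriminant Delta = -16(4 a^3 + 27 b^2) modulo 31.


4 a^3 + 27 b^2 = 4*9^3 + 27*29^2 = 2916 + 22707 = 25623
Delta = -16 * (25623) = -409968
Delta mod 31 = 7

Delta = 7 (mod 31)


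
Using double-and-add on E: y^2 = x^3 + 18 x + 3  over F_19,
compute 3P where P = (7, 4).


k = 3 = 11_2 (binary, LSB first: 11)
Double-and-add from P = (7, 4):
  bit 0 = 1: acc = O + (7, 4) = (7, 4)
  bit 1 = 1: acc = (7, 4) + (2, 16) = (15, 0)

3P = (15, 0)


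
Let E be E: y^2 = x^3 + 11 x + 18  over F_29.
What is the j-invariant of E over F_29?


Delta = -16(4 a^3 + 27 b^2) mod 29 = 4
-1728 * (4 a)^3 = -1728 * (4*11)^3 mod 29 = 16
j = 16 * 4^(-1) mod 29 = 4

j = 4 (mod 29)


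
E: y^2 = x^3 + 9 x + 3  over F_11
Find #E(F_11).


For each x in F_11, count y with y^2 = x^3 + 9 x + 3 mod 11:
  x = 0: RHS = 3, y in [5, 6]  -> 2 point(s)
  x = 4: RHS = 4, y in [2, 9]  -> 2 point(s)
  x = 6: RHS = 9, y in [3, 8]  -> 2 point(s)
  x = 8: RHS = 4, y in [2, 9]  -> 2 point(s)
  x = 10: RHS = 4, y in [2, 9]  -> 2 point(s)
Affine points: 10. Add the point at infinity: total = 11.

#E(F_11) = 11


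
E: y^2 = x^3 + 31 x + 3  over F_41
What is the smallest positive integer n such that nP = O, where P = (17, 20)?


Compute successive multiples of P until we hit O:
  1P = (17, 20)
  2P = (23, 38)
  3P = (10, 1)
  4P = (13, 26)
  5P = (3, 0)
  6P = (13, 15)
  7P = (10, 40)
  8P = (23, 3)
  ... (continuing to 10P)
  10P = O

ord(P) = 10


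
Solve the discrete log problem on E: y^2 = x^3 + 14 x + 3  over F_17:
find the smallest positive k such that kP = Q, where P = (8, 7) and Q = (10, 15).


Enumerate multiples of P until we hit Q = (10, 15):
  1P = (8, 7)
  2P = (9, 5)
  3P = (4, 2)
  4P = (14, 11)
  5P = (3, 2)
  6P = (7, 11)
  7P = (1, 16)
  8P = (10, 15)
Match found at i = 8.

k = 8


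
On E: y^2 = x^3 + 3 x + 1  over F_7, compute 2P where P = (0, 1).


Doubling: s = (3 x1^2 + a) / (2 y1)
s = (3*0^2 + 3) / (2*1) mod 7 = 5
x3 = s^2 - 2 x1 mod 7 = 5^2 - 2*0 = 4
y3 = s (x1 - x3) - y1 mod 7 = 5 * (0 - 4) - 1 = 0

2P = (4, 0)


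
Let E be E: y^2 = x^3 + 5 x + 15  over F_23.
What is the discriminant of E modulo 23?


4 a^3 + 27 b^2 = 4*5^3 + 27*15^2 = 500 + 6075 = 6575
Delta = -16 * (6575) = -105200
Delta mod 23 = 2

Delta = 2 (mod 23)


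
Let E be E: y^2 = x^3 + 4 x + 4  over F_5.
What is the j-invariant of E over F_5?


Delta = -16(4 a^3 + 27 b^2) mod 5 = 2
-1728 * (4 a)^3 = -1728 * (4*4)^3 mod 5 = 2
j = 2 * 2^(-1) mod 5 = 1

j = 1 (mod 5)


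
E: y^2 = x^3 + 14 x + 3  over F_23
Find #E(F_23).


For each x in F_23, count y with y^2 = x^3 + 14 x + 3 mod 23:
  x = 0: RHS = 3, y in [7, 16]  -> 2 point(s)
  x = 1: RHS = 18, y in [8, 15]  -> 2 point(s)
  x = 2: RHS = 16, y in [4, 19]  -> 2 point(s)
  x = 3: RHS = 3, y in [7, 16]  -> 2 point(s)
  x = 4: RHS = 8, y in [10, 13]  -> 2 point(s)
  x = 6: RHS = 4, y in [2, 21]  -> 2 point(s)
  x = 8: RHS = 6, y in [11, 12]  -> 2 point(s)
  x = 10: RHS = 16, y in [4, 19]  -> 2 point(s)
  x = 11: RHS = 16, y in [4, 19]  -> 2 point(s)
  x = 12: RHS = 13, y in [6, 17]  -> 2 point(s)
  x = 13: RHS = 13, y in [6, 17]  -> 2 point(s)
  x = 15: RHS = 0, y in [0]  -> 1 point(s)
  x = 17: RHS = 2, y in [5, 18]  -> 2 point(s)
  x = 20: RHS = 3, y in [7, 16]  -> 2 point(s)
  x = 21: RHS = 13, y in [6, 17]  -> 2 point(s)
Affine points: 29. Add the point at infinity: total = 30.

#E(F_23) = 30


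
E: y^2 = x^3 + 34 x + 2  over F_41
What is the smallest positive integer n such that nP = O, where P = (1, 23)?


Compute successive multiples of P until we hit O:
  1P = (1, 23)
  2P = (38, 23)
  3P = (2, 18)
  4P = (22, 0)
  5P = (2, 23)
  6P = (38, 18)
  7P = (1, 18)
  8P = O

ord(P) = 8


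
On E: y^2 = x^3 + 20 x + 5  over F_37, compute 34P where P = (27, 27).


k = 34 = 100010_2 (binary, LSB first: 010001)
Double-and-add from P = (27, 27):
  bit 0 = 0: acc unchanged = O
  bit 1 = 1: acc = O + (17, 35) = (17, 35)
  bit 2 = 0: acc unchanged = (17, 35)
  bit 3 = 0: acc unchanged = (17, 35)
  bit 4 = 0: acc unchanged = (17, 35)
  bit 5 = 1: acc = (17, 35) + (4, 1) = (27, 10)

34P = (27, 10)


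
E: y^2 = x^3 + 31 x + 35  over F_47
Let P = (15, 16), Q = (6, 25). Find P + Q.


P != Q, so use the chord formula.
s = (y2 - y1) / (x2 - x1) = (9) / (38) mod 47 = 46
x3 = s^2 - x1 - x2 mod 47 = 46^2 - 15 - 6 = 27
y3 = s (x1 - x3) - y1 mod 47 = 46 * (15 - 27) - 16 = 43

P + Q = (27, 43)


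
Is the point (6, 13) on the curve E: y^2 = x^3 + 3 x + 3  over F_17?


Check whether y^2 = x^3 + 3 x + 3 (mod 17) for (x, y) = (6, 13).
LHS: y^2 = 13^2 mod 17 = 16
RHS: x^3 + 3 x + 3 = 6^3 + 3*6 + 3 mod 17 = 16
LHS = RHS

Yes, on the curve


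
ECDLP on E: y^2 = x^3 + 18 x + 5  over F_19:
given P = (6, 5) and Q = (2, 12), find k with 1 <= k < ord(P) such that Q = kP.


Enumerate multiples of P until we hit Q = (2, 12):
  1P = (6, 5)
  2P = (13, 17)
  3P = (1, 9)
  4P = (2, 7)
  5P = (16, 0)
  6P = (2, 12)
Match found at i = 6.

k = 6


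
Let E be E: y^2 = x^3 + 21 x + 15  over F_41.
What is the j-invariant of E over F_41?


Delta = -16(4 a^3 + 27 b^2) mod 41 = 3
-1728 * (4 a)^3 = -1728 * (4*21)^3 mod 41 = 34
j = 34 * 3^(-1) mod 41 = 25

j = 25 (mod 41)


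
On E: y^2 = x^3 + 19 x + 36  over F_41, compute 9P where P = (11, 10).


k = 9 = 1001_2 (binary, LSB first: 1001)
Double-and-add from P = (11, 10):
  bit 0 = 1: acc = O + (11, 10) = (11, 10)
  bit 1 = 0: acc unchanged = (11, 10)
  bit 2 = 0: acc unchanged = (11, 10)
  bit 3 = 1: acc = (11, 10) + (2, 0) = (10, 23)

9P = (10, 23)


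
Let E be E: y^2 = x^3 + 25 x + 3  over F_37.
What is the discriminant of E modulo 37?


4 a^3 + 27 b^2 = 4*25^3 + 27*3^2 = 62500 + 243 = 62743
Delta = -16 * (62743) = -1003888
Delta mod 37 = 33

Delta = 33 (mod 37)


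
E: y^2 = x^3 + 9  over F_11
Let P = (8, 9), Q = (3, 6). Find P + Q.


P != Q, so use the chord formula.
s = (y2 - y1) / (x2 - x1) = (8) / (6) mod 11 = 5
x3 = s^2 - x1 - x2 mod 11 = 5^2 - 8 - 3 = 3
y3 = s (x1 - x3) - y1 mod 11 = 5 * (8 - 3) - 9 = 5

P + Q = (3, 5)


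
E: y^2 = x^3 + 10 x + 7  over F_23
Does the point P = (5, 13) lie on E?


Check whether y^2 = x^3 + 10 x + 7 (mod 23) for (x, y) = (5, 13).
LHS: y^2 = 13^2 mod 23 = 8
RHS: x^3 + 10 x + 7 = 5^3 + 10*5 + 7 mod 23 = 21
LHS != RHS

No, not on the curve


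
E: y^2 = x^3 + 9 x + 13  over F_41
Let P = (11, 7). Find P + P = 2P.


Doubling: s = (3 x1^2 + a) / (2 y1)
s = (3*11^2 + 9) / (2*7) mod 41 = 9
x3 = s^2 - 2 x1 mod 41 = 9^2 - 2*11 = 18
y3 = s (x1 - x3) - y1 mod 41 = 9 * (11 - 18) - 7 = 12

2P = (18, 12)


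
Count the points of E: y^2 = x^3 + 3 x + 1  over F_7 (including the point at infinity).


For each x in F_7, count y with y^2 = x^3 + 3 x + 1 mod 7:
  x = 0: RHS = 1, y in [1, 6]  -> 2 point(s)
  x = 2: RHS = 1, y in [1, 6]  -> 2 point(s)
  x = 3: RHS = 2, y in [3, 4]  -> 2 point(s)
  x = 4: RHS = 0, y in [0]  -> 1 point(s)
  x = 5: RHS = 1, y in [1, 6]  -> 2 point(s)
  x = 6: RHS = 4, y in [2, 5]  -> 2 point(s)
Affine points: 11. Add the point at infinity: total = 12.

#E(F_7) = 12


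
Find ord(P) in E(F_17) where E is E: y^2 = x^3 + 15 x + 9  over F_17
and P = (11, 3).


Compute successive multiples of P until we hit O:
  1P = (11, 3)
  2P = (3, 8)
  3P = (1, 12)
  4P = (7, 7)
  5P = (0, 3)
  6P = (6, 14)
  7P = (13, 15)
  8P = (12, 8)
  ... (continuing to 19P)
  19P = O

ord(P) = 19


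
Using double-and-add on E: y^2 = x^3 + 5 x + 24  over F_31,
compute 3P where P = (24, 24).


k = 3 = 11_2 (binary, LSB first: 11)
Double-and-add from P = (24, 24):
  bit 0 = 1: acc = O + (24, 24) = (24, 24)
  bit 1 = 1: acc = (24, 24) + (18, 26) = (27, 8)

3P = (27, 8)


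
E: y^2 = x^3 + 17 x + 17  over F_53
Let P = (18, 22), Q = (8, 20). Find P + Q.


P != Q, so use the chord formula.
s = (y2 - y1) / (x2 - x1) = (51) / (43) mod 53 = 32
x3 = s^2 - x1 - x2 mod 53 = 32^2 - 18 - 8 = 44
y3 = s (x1 - x3) - y1 mod 53 = 32 * (18 - 44) - 22 = 47

P + Q = (44, 47)


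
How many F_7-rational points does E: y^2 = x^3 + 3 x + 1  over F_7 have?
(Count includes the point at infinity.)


For each x in F_7, count y with y^2 = x^3 + 3 x + 1 mod 7:
  x = 0: RHS = 1, y in [1, 6]  -> 2 point(s)
  x = 2: RHS = 1, y in [1, 6]  -> 2 point(s)
  x = 3: RHS = 2, y in [3, 4]  -> 2 point(s)
  x = 4: RHS = 0, y in [0]  -> 1 point(s)
  x = 5: RHS = 1, y in [1, 6]  -> 2 point(s)
  x = 6: RHS = 4, y in [2, 5]  -> 2 point(s)
Affine points: 11. Add the point at infinity: total = 12.

#E(F_7) = 12


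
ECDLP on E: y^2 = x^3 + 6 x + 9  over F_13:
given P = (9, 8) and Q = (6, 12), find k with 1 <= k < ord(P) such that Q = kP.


Enumerate multiples of P until we hit Q = (6, 12):
  1P = (9, 8)
  2P = (7, 2)
  3P = (6, 1)
  4P = (2, 4)
  5P = (1, 4)
  6P = (0, 3)
  7P = (8, 7)
  8P = (10, 4)
  9P = (10, 9)
  10P = (8, 6)
  11P = (0, 10)
  12P = (1, 9)
  13P = (2, 9)
  14P = (6, 12)
Match found at i = 14.

k = 14


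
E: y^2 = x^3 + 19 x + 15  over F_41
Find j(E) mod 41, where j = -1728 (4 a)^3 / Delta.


Delta = -16(4 a^3 + 27 b^2) mod 41 = 22
-1728 * (4 a)^3 = -1728 * (4*19)^3 mod 41 = 25
j = 25 * 22^(-1) mod 41 = 3

j = 3 (mod 41)


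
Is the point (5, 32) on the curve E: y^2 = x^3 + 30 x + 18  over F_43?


Check whether y^2 = x^3 + 30 x + 18 (mod 43) for (x, y) = (5, 32).
LHS: y^2 = 32^2 mod 43 = 35
RHS: x^3 + 30 x + 18 = 5^3 + 30*5 + 18 mod 43 = 35
LHS = RHS

Yes, on the curve


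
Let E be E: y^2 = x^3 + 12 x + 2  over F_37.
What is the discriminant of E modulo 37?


4 a^3 + 27 b^2 = 4*12^3 + 27*2^2 = 6912 + 108 = 7020
Delta = -16 * (7020) = -112320
Delta mod 37 = 12

Delta = 12 (mod 37)


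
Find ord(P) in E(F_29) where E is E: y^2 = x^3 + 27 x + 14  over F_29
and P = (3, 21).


Compute successive multiples of P until we hit O:
  1P = (3, 21)
  2P = (14, 27)
  3P = (25, 25)
  4P = (25, 4)
  5P = (14, 2)
  6P = (3, 8)
  7P = O

ord(P) = 7


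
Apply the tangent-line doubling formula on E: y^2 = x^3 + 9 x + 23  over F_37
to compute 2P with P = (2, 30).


Doubling: s = (3 x1^2 + a) / (2 y1)
s = (3*2^2 + 9) / (2*30) mod 37 = 17
x3 = s^2 - 2 x1 mod 37 = 17^2 - 2*2 = 26
y3 = s (x1 - x3) - y1 mod 37 = 17 * (2 - 26) - 30 = 6

2P = (26, 6)


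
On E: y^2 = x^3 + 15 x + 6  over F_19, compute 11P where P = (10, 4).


k = 11 = 1011_2 (binary, LSB first: 1101)
Double-and-add from P = (10, 4):
  bit 0 = 1: acc = O + (10, 4) = (10, 4)
  bit 1 = 1: acc = (10, 4) + (0, 5) = (13, 2)
  bit 2 = 0: acc unchanged = (13, 2)
  bit 3 = 1: acc = (13, 2) + (2, 5) = (8, 7)

11P = (8, 7)


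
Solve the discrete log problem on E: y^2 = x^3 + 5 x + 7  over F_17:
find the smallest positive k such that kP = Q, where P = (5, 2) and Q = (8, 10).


Enumerate multiples of P until we hit Q = (8, 10):
  1P = (5, 2)
  2P = (16, 16)
  3P = (9, 13)
  4P = (1, 9)
  5P = (13, 12)
  6P = (8, 7)
  7P = (3, 7)
  8P = (11, 13)
  9P = (2, 12)
  10P = (6, 7)
  11P = (14, 4)
  12P = (14, 13)
  13P = (6, 10)
  14P = (2, 5)
  15P = (11, 4)
  16P = (3, 10)
  17P = (8, 10)
Match found at i = 17.

k = 17


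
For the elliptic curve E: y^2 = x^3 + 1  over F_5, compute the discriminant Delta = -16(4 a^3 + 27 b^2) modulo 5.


4 a^3 + 27 b^2 = 4*0^3 + 27*1^2 = 0 + 27 = 27
Delta = -16 * (27) = -432
Delta mod 5 = 3

Delta = 3 (mod 5)


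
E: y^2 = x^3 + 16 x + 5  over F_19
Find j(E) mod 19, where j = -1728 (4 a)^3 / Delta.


Delta = -16(4 a^3 + 27 b^2) mod 19 = 10
-1728 * (4 a)^3 = -1728 * (4*16)^3 mod 19 = 1
j = 1 * 10^(-1) mod 19 = 2

j = 2 (mod 19)


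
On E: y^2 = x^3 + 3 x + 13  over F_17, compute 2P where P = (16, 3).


Doubling: s = (3 x1^2 + a) / (2 y1)
s = (3*16^2 + 3) / (2*3) mod 17 = 1
x3 = s^2 - 2 x1 mod 17 = 1^2 - 2*16 = 3
y3 = s (x1 - x3) - y1 mod 17 = 1 * (16 - 3) - 3 = 10

2P = (3, 10)


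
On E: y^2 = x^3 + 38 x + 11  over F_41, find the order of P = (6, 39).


Compute successive multiples of P until we hit O:
  1P = (6, 39)
  2P = (39, 38)
  3P = (21, 36)
  4P = (37, 0)
  5P = (21, 5)
  6P = (39, 3)
  7P = (6, 2)
  8P = O

ord(P) = 8


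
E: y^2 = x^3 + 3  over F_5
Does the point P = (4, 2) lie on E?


Check whether y^2 = x^3 + 0 x + 3 (mod 5) for (x, y) = (4, 2).
LHS: y^2 = 2^2 mod 5 = 4
RHS: x^3 + 0 x + 3 = 4^3 + 0*4 + 3 mod 5 = 2
LHS != RHS

No, not on the curve


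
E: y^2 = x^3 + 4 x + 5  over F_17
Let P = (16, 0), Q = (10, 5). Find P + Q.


P != Q, so use the chord formula.
s = (y2 - y1) / (x2 - x1) = (5) / (11) mod 17 = 2
x3 = s^2 - x1 - x2 mod 17 = 2^2 - 16 - 10 = 12
y3 = s (x1 - x3) - y1 mod 17 = 2 * (16 - 12) - 0 = 8

P + Q = (12, 8)


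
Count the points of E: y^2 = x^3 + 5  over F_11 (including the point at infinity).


For each x in F_11, count y with y^2 = x^3 + 0 x + 5 mod 11:
  x = 0: RHS = 5, y in [4, 7]  -> 2 point(s)
  x = 4: RHS = 3, y in [5, 6]  -> 2 point(s)
  x = 5: RHS = 9, y in [3, 8]  -> 2 point(s)
  x = 6: RHS = 1, y in [1, 10]  -> 2 point(s)
  x = 8: RHS = 0, y in [0]  -> 1 point(s)
  x = 10: RHS = 4, y in [2, 9]  -> 2 point(s)
Affine points: 11. Add the point at infinity: total = 12.

#E(F_11) = 12


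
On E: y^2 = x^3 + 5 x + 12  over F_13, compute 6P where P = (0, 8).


k = 6 = 110_2 (binary, LSB first: 011)
Double-and-add from P = (0, 8):
  bit 0 = 0: acc unchanged = O
  bit 1 = 1: acc = O + (10, 10) = (10, 10)
  bit 2 = 1: acc = (10, 10) + (7, 0) = (10, 3)

6P = (10, 3)


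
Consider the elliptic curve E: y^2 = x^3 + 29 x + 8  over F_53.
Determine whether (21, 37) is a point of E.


Check whether y^2 = x^3 + 29 x + 8 (mod 53) for (x, y) = (21, 37).
LHS: y^2 = 37^2 mod 53 = 44
RHS: x^3 + 29 x + 8 = 21^3 + 29*21 + 8 mod 53 = 20
LHS != RHS

No, not on the curve


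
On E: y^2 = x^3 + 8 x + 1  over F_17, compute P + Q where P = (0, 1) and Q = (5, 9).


P != Q, so use the chord formula.
s = (y2 - y1) / (x2 - x1) = (8) / (5) mod 17 = 5
x3 = s^2 - x1 - x2 mod 17 = 5^2 - 0 - 5 = 3
y3 = s (x1 - x3) - y1 mod 17 = 5 * (0 - 3) - 1 = 1

P + Q = (3, 1)


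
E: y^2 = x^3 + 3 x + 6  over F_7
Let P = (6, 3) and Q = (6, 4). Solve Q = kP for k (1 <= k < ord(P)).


Enumerate multiples of P until we hit Q = (6, 4):
  1P = (6, 3)
  2P = (3, 0)
  3P = (6, 4)
Match found at i = 3.

k = 3


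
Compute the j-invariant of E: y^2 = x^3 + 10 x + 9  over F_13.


Delta = -16(4 a^3 + 27 b^2) mod 13 = 3
-1728 * (4 a)^3 = -1728 * (4*10)^3 mod 13 = 1
j = 1 * 3^(-1) mod 13 = 9

j = 9 (mod 13)


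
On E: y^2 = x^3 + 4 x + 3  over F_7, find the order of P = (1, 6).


Compute successive multiples of P until we hit O:
  1P = (1, 6)
  2P = (5, 1)
  3P = (3, 0)
  4P = (5, 6)
  5P = (1, 1)
  6P = O

ord(P) = 6


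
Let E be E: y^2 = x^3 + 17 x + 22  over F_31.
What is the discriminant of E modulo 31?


4 a^3 + 27 b^2 = 4*17^3 + 27*22^2 = 19652 + 13068 = 32720
Delta = -16 * (32720) = -523520
Delta mod 31 = 8

Delta = 8 (mod 31)


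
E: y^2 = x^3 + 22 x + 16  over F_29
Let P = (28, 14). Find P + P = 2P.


Doubling: s = (3 x1^2 + a) / (2 y1)
s = (3*28^2 + 22) / (2*14) mod 29 = 4
x3 = s^2 - 2 x1 mod 29 = 4^2 - 2*28 = 18
y3 = s (x1 - x3) - y1 mod 29 = 4 * (28 - 18) - 14 = 26

2P = (18, 26)


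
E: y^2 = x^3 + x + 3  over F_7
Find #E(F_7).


For each x in F_7, count y with y^2 = x^3 + 1 x + 3 mod 7:
  x = 4: RHS = 1, y in [1, 6]  -> 2 point(s)
  x = 5: RHS = 0, y in [0]  -> 1 point(s)
  x = 6: RHS = 1, y in [1, 6]  -> 2 point(s)
Affine points: 5. Add the point at infinity: total = 6.

#E(F_7) = 6


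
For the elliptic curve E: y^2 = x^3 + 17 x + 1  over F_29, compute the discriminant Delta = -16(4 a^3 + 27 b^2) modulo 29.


4 a^3 + 27 b^2 = 4*17^3 + 27*1^2 = 19652 + 27 = 19679
Delta = -16 * (19679) = -314864
Delta mod 29 = 18

Delta = 18 (mod 29)


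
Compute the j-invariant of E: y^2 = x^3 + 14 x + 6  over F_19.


Delta = -16(4 a^3 + 27 b^2) mod 19 = 10
-1728 * (4 a)^3 = -1728 * (4*14)^3 mod 19 = 18
j = 18 * 10^(-1) mod 19 = 17

j = 17 (mod 19)


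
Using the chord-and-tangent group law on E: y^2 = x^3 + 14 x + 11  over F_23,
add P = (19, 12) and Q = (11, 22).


P != Q, so use the chord formula.
s = (y2 - y1) / (x2 - x1) = (10) / (15) mod 23 = 16
x3 = s^2 - x1 - x2 mod 23 = 16^2 - 19 - 11 = 19
y3 = s (x1 - x3) - y1 mod 23 = 16 * (19 - 19) - 12 = 11

P + Q = (19, 11)


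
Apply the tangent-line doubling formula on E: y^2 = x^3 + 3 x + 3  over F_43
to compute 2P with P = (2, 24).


Doubling: s = (3 x1^2 + a) / (2 y1)
s = (3*2^2 + 3) / (2*24) mod 43 = 3
x3 = s^2 - 2 x1 mod 43 = 3^2 - 2*2 = 5
y3 = s (x1 - x3) - y1 mod 43 = 3 * (2 - 5) - 24 = 10

2P = (5, 10)


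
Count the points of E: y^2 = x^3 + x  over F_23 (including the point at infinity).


For each x in F_23, count y with y^2 = x^3 + 1 x + 0 mod 23:
  x = 0: RHS = 0, y in [0]  -> 1 point(s)
  x = 1: RHS = 2, y in [5, 18]  -> 2 point(s)
  x = 9: RHS = 2, y in [5, 18]  -> 2 point(s)
  x = 11: RHS = 8, y in [10, 13]  -> 2 point(s)
  x = 13: RHS = 2, y in [5, 18]  -> 2 point(s)
  x = 15: RHS = 9, y in [3, 20]  -> 2 point(s)
  x = 16: RHS = 18, y in [8, 15]  -> 2 point(s)
  x = 17: RHS = 8, y in [10, 13]  -> 2 point(s)
  x = 18: RHS = 8, y in [10, 13]  -> 2 point(s)
  x = 19: RHS = 1, y in [1, 22]  -> 2 point(s)
  x = 20: RHS = 16, y in [4, 19]  -> 2 point(s)
  x = 21: RHS = 13, y in [6, 17]  -> 2 point(s)
Affine points: 23. Add the point at infinity: total = 24.

#E(F_23) = 24


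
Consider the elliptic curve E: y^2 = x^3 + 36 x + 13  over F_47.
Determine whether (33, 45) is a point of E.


Check whether y^2 = x^3 + 36 x + 13 (mod 47) for (x, y) = (33, 45).
LHS: y^2 = 45^2 mod 47 = 4
RHS: x^3 + 36 x + 13 = 33^3 + 36*33 + 13 mod 47 = 8
LHS != RHS

No, not on the curve


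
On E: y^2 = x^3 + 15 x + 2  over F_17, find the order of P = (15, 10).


Compute successive multiples of P until we hit O:
  1P = (15, 10)
  2P = (0, 6)
  3P = (6, 6)
  4P = (9, 4)
  5P = (11, 11)
  6P = (7, 5)
  7P = (10, 8)
  8P = (1, 16)
  ... (continuing to 21P)
  21P = O

ord(P) = 21


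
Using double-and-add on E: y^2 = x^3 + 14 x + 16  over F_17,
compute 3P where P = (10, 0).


k = 3 = 11_2 (binary, LSB first: 11)
Double-and-add from P = (10, 0):
  bit 0 = 1: acc = O + (10, 0) = (10, 0)
  bit 1 = 1: acc = (10, 0) + O = (10, 0)

3P = (10, 0)


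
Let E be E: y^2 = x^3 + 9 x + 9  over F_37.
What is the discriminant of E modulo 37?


4 a^3 + 27 b^2 = 4*9^3 + 27*9^2 = 2916 + 2187 = 5103
Delta = -16 * (5103) = -81648
Delta mod 37 = 11

Delta = 11 (mod 37)


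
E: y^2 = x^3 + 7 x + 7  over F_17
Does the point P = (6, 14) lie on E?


Check whether y^2 = x^3 + 7 x + 7 (mod 17) for (x, y) = (6, 14).
LHS: y^2 = 14^2 mod 17 = 9
RHS: x^3 + 7 x + 7 = 6^3 + 7*6 + 7 mod 17 = 10
LHS != RHS

No, not on the curve


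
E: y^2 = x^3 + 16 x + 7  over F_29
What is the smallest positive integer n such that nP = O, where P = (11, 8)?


Compute successive multiples of P until we hit O:
  1P = (11, 8)
  2P = (12, 10)
  3P = (10, 23)
  4P = (1, 16)
  5P = (13, 11)
  6P = (0, 23)
  7P = (5, 26)
  8P = (22, 25)
  ... (continuing to 19P)
  19P = O

ord(P) = 19


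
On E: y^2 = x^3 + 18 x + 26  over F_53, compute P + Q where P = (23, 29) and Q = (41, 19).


P != Q, so use the chord formula.
s = (y2 - y1) / (x2 - x1) = (43) / (18) mod 53 = 23
x3 = s^2 - x1 - x2 mod 53 = 23^2 - 23 - 41 = 41
y3 = s (x1 - x3) - y1 mod 53 = 23 * (23 - 41) - 29 = 34

P + Q = (41, 34)


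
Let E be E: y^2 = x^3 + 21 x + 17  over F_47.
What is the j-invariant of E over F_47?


Delta = -16(4 a^3 + 27 b^2) mod 47 = 44
-1728 * (4 a)^3 = -1728 * (4*21)^3 mod 47 = 45
j = 45 * 44^(-1) mod 47 = 32

j = 32 (mod 47)


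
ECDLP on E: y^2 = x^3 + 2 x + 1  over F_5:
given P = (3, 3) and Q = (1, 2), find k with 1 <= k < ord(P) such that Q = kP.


Enumerate multiples of P until we hit Q = (1, 2):
  1P = (3, 3)
  2P = (0, 4)
  3P = (1, 3)
  4P = (1, 2)
Match found at i = 4.

k = 4


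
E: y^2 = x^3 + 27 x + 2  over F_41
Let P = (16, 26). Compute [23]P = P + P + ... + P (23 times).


k = 23 = 10111_2 (binary, LSB first: 11101)
Double-and-add from P = (16, 26):
  bit 0 = 1: acc = O + (16, 26) = (16, 26)
  bit 1 = 1: acc = (16, 26) + (4, 25) = (23, 11)
  bit 2 = 1: acc = (23, 11) + (25, 5) = (2, 8)
  bit 3 = 0: acc unchanged = (2, 8)
  bit 4 = 1: acc = (2, 8) + (8, 22) = (0, 24)

23P = (0, 24)


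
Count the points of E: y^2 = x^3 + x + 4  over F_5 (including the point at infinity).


For each x in F_5, count y with y^2 = x^3 + 1 x + 4 mod 5:
  x = 0: RHS = 4, y in [2, 3]  -> 2 point(s)
  x = 1: RHS = 1, y in [1, 4]  -> 2 point(s)
  x = 2: RHS = 4, y in [2, 3]  -> 2 point(s)
  x = 3: RHS = 4, y in [2, 3]  -> 2 point(s)
Affine points: 8. Add the point at infinity: total = 9.

#E(F_5) = 9


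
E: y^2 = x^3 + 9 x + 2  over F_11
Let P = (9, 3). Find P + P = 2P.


Doubling: s = (3 x1^2 + a) / (2 y1)
s = (3*9^2 + 9) / (2*3) mod 11 = 9
x3 = s^2 - 2 x1 mod 11 = 9^2 - 2*9 = 8
y3 = s (x1 - x3) - y1 mod 11 = 9 * (9 - 8) - 3 = 6

2P = (8, 6)


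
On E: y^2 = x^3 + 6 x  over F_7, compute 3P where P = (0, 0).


k = 3 = 11_2 (binary, LSB first: 11)
Double-and-add from P = (0, 0):
  bit 0 = 1: acc = O + (0, 0) = (0, 0)
  bit 1 = 1: acc = (0, 0) + O = (0, 0)

3P = (0, 0)


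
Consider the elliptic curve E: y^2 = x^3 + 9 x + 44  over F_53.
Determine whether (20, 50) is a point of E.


Check whether y^2 = x^3 + 9 x + 44 (mod 53) for (x, y) = (20, 50).
LHS: y^2 = 50^2 mod 53 = 9
RHS: x^3 + 9 x + 44 = 20^3 + 9*20 + 44 mod 53 = 9
LHS = RHS

Yes, on the curve


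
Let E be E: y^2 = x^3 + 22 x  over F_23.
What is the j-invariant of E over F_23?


Delta = -16(4 a^3 + 27 b^2) mod 23 = 18
-1728 * (4 a)^3 = -1728 * (4*22)^3 mod 23 = 8
j = 8 * 18^(-1) mod 23 = 3

j = 3 (mod 23)


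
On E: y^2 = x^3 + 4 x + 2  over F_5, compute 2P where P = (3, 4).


Doubling: s = (3 x1^2 + a) / (2 y1)
s = (3*3^2 + 4) / (2*4) mod 5 = 2
x3 = s^2 - 2 x1 mod 5 = 2^2 - 2*3 = 3
y3 = s (x1 - x3) - y1 mod 5 = 2 * (3 - 3) - 4 = 1

2P = (3, 1)


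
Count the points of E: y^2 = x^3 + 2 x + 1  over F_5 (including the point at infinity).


For each x in F_5, count y with y^2 = x^3 + 2 x + 1 mod 5:
  x = 0: RHS = 1, y in [1, 4]  -> 2 point(s)
  x = 1: RHS = 4, y in [2, 3]  -> 2 point(s)
  x = 3: RHS = 4, y in [2, 3]  -> 2 point(s)
Affine points: 6. Add the point at infinity: total = 7.

#E(F_5) = 7


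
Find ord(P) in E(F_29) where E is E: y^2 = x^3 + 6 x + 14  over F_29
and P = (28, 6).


Compute successive multiples of P until we hit O:
  1P = (28, 6)
  2P = (8, 9)
  3P = (6, 11)
  4P = (18, 26)
  5P = (16, 28)
  6P = (23, 9)
  7P = (12, 25)
  8P = (27, 20)
  ... (continuing to 38P)
  38P = O

ord(P) = 38


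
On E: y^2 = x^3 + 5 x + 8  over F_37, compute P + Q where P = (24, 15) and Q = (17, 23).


P != Q, so use the chord formula.
s = (y2 - y1) / (x2 - x1) = (8) / (30) mod 37 = 20
x3 = s^2 - x1 - x2 mod 37 = 20^2 - 24 - 17 = 26
y3 = s (x1 - x3) - y1 mod 37 = 20 * (24 - 26) - 15 = 19

P + Q = (26, 19)


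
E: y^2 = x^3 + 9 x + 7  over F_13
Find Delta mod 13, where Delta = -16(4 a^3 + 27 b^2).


4 a^3 + 27 b^2 = 4*9^3 + 27*7^2 = 2916 + 1323 = 4239
Delta = -16 * (4239) = -67824
Delta mod 13 = 10

Delta = 10 (mod 13)


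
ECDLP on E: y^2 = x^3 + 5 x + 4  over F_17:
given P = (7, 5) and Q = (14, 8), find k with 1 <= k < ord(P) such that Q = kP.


Enumerate multiples of P until we hit Q = (14, 8):
  1P = (7, 5)
  2P = (11, 9)
  3P = (0, 2)
  4P = (14, 9)
  5P = (5, 1)
  6P = (9, 8)
  7P = (16, 7)
  8P = (10, 0)
  9P = (16, 10)
  10P = (9, 9)
  11P = (5, 16)
  12P = (14, 8)
Match found at i = 12.

k = 12


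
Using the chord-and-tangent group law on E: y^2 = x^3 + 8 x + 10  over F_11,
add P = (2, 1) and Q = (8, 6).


P != Q, so use the chord formula.
s = (y2 - y1) / (x2 - x1) = (5) / (6) mod 11 = 10
x3 = s^2 - x1 - x2 mod 11 = 10^2 - 2 - 8 = 2
y3 = s (x1 - x3) - y1 mod 11 = 10 * (2 - 2) - 1 = 10

P + Q = (2, 10)


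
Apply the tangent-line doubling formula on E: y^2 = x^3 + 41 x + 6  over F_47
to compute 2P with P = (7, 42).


Doubling: s = (3 x1^2 + a) / (2 y1)
s = (3*7^2 + 41) / (2*42) mod 47 = 0
x3 = s^2 - 2 x1 mod 47 = 0^2 - 2*7 = 33
y3 = s (x1 - x3) - y1 mod 47 = 0 * (7 - 33) - 42 = 5

2P = (33, 5)


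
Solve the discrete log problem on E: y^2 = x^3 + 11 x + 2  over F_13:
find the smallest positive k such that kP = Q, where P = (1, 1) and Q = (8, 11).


Enumerate multiples of P until we hit Q = (8, 11):
  1P = (1, 1)
  2P = (8, 2)
  3P = (8, 11)
Match found at i = 3.

k = 3


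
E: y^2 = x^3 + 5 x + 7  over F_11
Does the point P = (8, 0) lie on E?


Check whether y^2 = x^3 + 5 x + 7 (mod 11) for (x, y) = (8, 0).
LHS: y^2 = 0^2 mod 11 = 0
RHS: x^3 + 5 x + 7 = 8^3 + 5*8 + 7 mod 11 = 9
LHS != RHS

No, not on the curve


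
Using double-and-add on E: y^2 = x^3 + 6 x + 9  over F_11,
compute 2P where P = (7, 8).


k = 2 = 10_2 (binary, LSB first: 01)
Double-and-add from P = (7, 8):
  bit 0 = 0: acc unchanged = O
  bit 1 = 1: acc = O + (1, 4) = (1, 4)

2P = (1, 4)


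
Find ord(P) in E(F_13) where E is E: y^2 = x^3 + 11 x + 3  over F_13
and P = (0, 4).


Compute successive multiples of P until we hit O:
  1P = (0, 4)
  2P = (9, 8)
  3P = (5, 1)
  4P = (12, 11)
  5P = (11, 8)
  6P = (6, 8)
  7P = (6, 5)
  8P = (11, 5)
  ... (continuing to 13P)
  13P = O

ord(P) = 13


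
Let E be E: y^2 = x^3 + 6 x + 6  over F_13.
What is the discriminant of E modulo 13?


4 a^3 + 27 b^2 = 4*6^3 + 27*6^2 = 864 + 972 = 1836
Delta = -16 * (1836) = -29376
Delta mod 13 = 4

Delta = 4 (mod 13)


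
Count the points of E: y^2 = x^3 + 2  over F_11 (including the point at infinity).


For each x in F_11, count y with y^2 = x^3 + 0 x + 2 mod 11:
  x = 1: RHS = 3, y in [5, 6]  -> 2 point(s)
  x = 4: RHS = 0, y in [0]  -> 1 point(s)
  x = 6: RHS = 9, y in [3, 8]  -> 2 point(s)
  x = 7: RHS = 4, y in [2, 9]  -> 2 point(s)
  x = 9: RHS = 5, y in [4, 7]  -> 2 point(s)
  x = 10: RHS = 1, y in [1, 10]  -> 2 point(s)
Affine points: 11. Add the point at infinity: total = 12.

#E(F_11) = 12


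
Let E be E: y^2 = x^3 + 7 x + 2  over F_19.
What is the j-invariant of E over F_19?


Delta = -16(4 a^3 + 27 b^2) mod 19 = 13
-1728 * (4 a)^3 = -1728 * (4*7)^3 mod 19 = 7
j = 7 * 13^(-1) mod 19 = 2

j = 2 (mod 19)


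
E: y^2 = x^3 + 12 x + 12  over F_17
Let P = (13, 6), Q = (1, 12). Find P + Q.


P != Q, so use the chord formula.
s = (y2 - y1) / (x2 - x1) = (6) / (5) mod 17 = 8
x3 = s^2 - x1 - x2 mod 17 = 8^2 - 13 - 1 = 16
y3 = s (x1 - x3) - y1 mod 17 = 8 * (13 - 16) - 6 = 4

P + Q = (16, 4)


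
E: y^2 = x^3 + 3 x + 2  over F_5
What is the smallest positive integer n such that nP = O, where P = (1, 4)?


Compute successive multiples of P until we hit O:
  1P = (1, 4)
  2P = (2, 4)
  3P = (2, 1)
  4P = (1, 1)
  5P = O

ord(P) = 5


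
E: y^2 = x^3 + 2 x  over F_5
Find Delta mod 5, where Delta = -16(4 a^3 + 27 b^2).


4 a^3 + 27 b^2 = 4*2^3 + 27*0^2 = 32 + 0 = 32
Delta = -16 * (32) = -512
Delta mod 5 = 3

Delta = 3 (mod 5)


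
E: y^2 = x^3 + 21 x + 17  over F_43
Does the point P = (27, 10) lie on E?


Check whether y^2 = x^3 + 21 x + 17 (mod 43) for (x, y) = (27, 10).
LHS: y^2 = 10^2 mod 43 = 14
RHS: x^3 + 21 x + 17 = 27^3 + 21*27 + 17 mod 43 = 14
LHS = RHS

Yes, on the curve


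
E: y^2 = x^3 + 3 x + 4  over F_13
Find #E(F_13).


For each x in F_13, count y with y^2 = x^3 + 3 x + 4 mod 13:
  x = 0: RHS = 4, y in [2, 11]  -> 2 point(s)
  x = 3: RHS = 1, y in [1, 12]  -> 2 point(s)
  x = 5: RHS = 1, y in [1, 12]  -> 2 point(s)
  x = 6: RHS = 4, y in [2, 11]  -> 2 point(s)
  x = 7: RHS = 4, y in [2, 11]  -> 2 point(s)
  x = 11: RHS = 3, y in [4, 9]  -> 2 point(s)
  x = 12: RHS = 0, y in [0]  -> 1 point(s)
Affine points: 13. Add the point at infinity: total = 14.

#E(F_13) = 14


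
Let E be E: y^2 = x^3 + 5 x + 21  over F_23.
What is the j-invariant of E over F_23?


Delta = -16(4 a^3 + 27 b^2) mod 23 = 1
-1728 * (4 a)^3 = -1728 * (4*5)^3 mod 23 = 12
j = 12 * 1^(-1) mod 23 = 12

j = 12 (mod 23)


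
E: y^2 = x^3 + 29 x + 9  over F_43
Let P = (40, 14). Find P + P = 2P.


Doubling: s = (3 x1^2 + a) / (2 y1)
s = (3*40^2 + 29) / (2*14) mod 43 = 2
x3 = s^2 - 2 x1 mod 43 = 2^2 - 2*40 = 10
y3 = s (x1 - x3) - y1 mod 43 = 2 * (40 - 10) - 14 = 3

2P = (10, 3)


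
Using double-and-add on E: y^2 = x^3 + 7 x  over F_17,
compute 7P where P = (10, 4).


k = 7 = 111_2 (binary, LSB first: 111)
Double-and-add from P = (10, 4):
  bit 0 = 1: acc = O + (10, 4) = (10, 4)
  bit 1 = 1: acc = (10, 4) + (1, 12) = (7, 16)
  bit 2 = 1: acc = (7, 16) + (16, 3) = (7, 1)

7P = (7, 1)


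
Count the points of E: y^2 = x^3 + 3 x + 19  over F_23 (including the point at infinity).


For each x in F_23, count y with y^2 = x^3 + 3 x + 19 mod 23:
  x = 1: RHS = 0, y in [0]  -> 1 point(s)
  x = 3: RHS = 9, y in [3, 20]  -> 2 point(s)
  x = 4: RHS = 3, y in [7, 16]  -> 2 point(s)
  x = 6: RHS = 0, y in [0]  -> 1 point(s)
  x = 8: RHS = 3, y in [7, 16]  -> 2 point(s)
  x = 9: RHS = 16, y in [4, 19]  -> 2 point(s)
  x = 11: RHS = 3, y in [7, 16]  -> 2 point(s)
  x = 12: RHS = 12, y in [9, 14]  -> 2 point(s)
  x = 13: RHS = 1, y in [1, 22]  -> 2 point(s)
  x = 15: RHS = 12, y in [9, 14]  -> 2 point(s)
  x = 16: RHS = 0, y in [0]  -> 1 point(s)
  x = 19: RHS = 12, y in [9, 14]  -> 2 point(s)
  x = 20: RHS = 6, y in [11, 12]  -> 2 point(s)
Affine points: 23. Add the point at infinity: total = 24.

#E(F_23) = 24


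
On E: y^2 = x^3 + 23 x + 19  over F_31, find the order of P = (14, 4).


Compute successive multiples of P until we hit O:
  1P = (14, 4)
  2P = (28, 4)
  3P = (20, 27)
  4P = (16, 9)
  5P = (15, 9)
  6P = (27, 24)
  7P = (23, 6)
  8P = (4, 12)
  ... (continuing to 31P)
  31P = O

ord(P) = 31


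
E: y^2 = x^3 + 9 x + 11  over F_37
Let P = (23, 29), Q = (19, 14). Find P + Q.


P != Q, so use the chord formula.
s = (y2 - y1) / (x2 - x1) = (22) / (33) mod 37 = 13
x3 = s^2 - x1 - x2 mod 37 = 13^2 - 23 - 19 = 16
y3 = s (x1 - x3) - y1 mod 37 = 13 * (23 - 16) - 29 = 25

P + Q = (16, 25)


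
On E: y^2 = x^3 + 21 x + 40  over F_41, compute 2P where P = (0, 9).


Doubling: s = (3 x1^2 + a) / (2 y1)
s = (3*0^2 + 21) / (2*9) mod 41 = 8
x3 = s^2 - 2 x1 mod 41 = 8^2 - 2*0 = 23
y3 = s (x1 - x3) - y1 mod 41 = 8 * (0 - 23) - 9 = 12

2P = (23, 12)


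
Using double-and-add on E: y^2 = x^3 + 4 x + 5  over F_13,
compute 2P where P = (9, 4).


k = 2 = 10_2 (binary, LSB first: 01)
Double-and-add from P = (9, 4):
  bit 0 = 0: acc unchanged = O
  bit 1 = 1: acc = O + (8, 9) = (8, 9)

2P = (8, 9)


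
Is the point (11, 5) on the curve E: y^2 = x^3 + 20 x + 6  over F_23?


Check whether y^2 = x^3 + 20 x + 6 (mod 23) for (x, y) = (11, 5).
LHS: y^2 = 5^2 mod 23 = 2
RHS: x^3 + 20 x + 6 = 11^3 + 20*11 + 6 mod 23 = 16
LHS != RHS

No, not on the curve


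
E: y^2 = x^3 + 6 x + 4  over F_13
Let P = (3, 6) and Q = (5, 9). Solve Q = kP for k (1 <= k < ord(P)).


Enumerate multiples of P until we hit Q = (5, 9):
  1P = (3, 6)
  2P = (4, 1)
  3P = (5, 4)
  4P = (6, 10)
  5P = (0, 11)
  6P = (7, 5)
  7P = (12, 6)
  8P = (11, 7)
  9P = (11, 6)
  10P = (12, 7)
  11P = (7, 8)
  12P = (0, 2)
  13P = (6, 3)
  14P = (5, 9)
Match found at i = 14.

k = 14


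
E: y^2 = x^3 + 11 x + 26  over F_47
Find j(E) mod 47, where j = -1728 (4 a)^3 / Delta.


Delta = -16(4 a^3 + 27 b^2) mod 47 = 6
-1728 * (4 a)^3 = -1728 * (4*11)^3 mod 47 = 32
j = 32 * 6^(-1) mod 47 = 21

j = 21 (mod 47)


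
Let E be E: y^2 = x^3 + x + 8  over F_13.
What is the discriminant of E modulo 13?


4 a^3 + 27 b^2 = 4*1^3 + 27*8^2 = 4 + 1728 = 1732
Delta = -16 * (1732) = -27712
Delta mod 13 = 4

Delta = 4 (mod 13)


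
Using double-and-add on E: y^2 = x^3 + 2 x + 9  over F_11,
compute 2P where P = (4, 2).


k = 2 = 10_2 (binary, LSB first: 01)
Double-and-add from P = (4, 2):
  bit 0 = 0: acc unchanged = O
  bit 1 = 1: acc = O + (8, 3) = (8, 3)

2P = (8, 3)


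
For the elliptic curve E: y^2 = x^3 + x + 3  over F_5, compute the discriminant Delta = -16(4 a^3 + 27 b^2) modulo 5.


4 a^3 + 27 b^2 = 4*1^3 + 27*3^2 = 4 + 243 = 247
Delta = -16 * (247) = -3952
Delta mod 5 = 3

Delta = 3 (mod 5)


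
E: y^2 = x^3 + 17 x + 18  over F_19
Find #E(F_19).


For each x in F_19, count y with y^2 = x^3 + 17 x + 18 mod 19:
  x = 1: RHS = 17, y in [6, 13]  -> 2 point(s)
  x = 3: RHS = 1, y in [1, 18]  -> 2 point(s)
  x = 4: RHS = 17, y in [6, 13]  -> 2 point(s)
  x = 5: RHS = 0, y in [0]  -> 1 point(s)
  x = 7: RHS = 5, y in [9, 10]  -> 2 point(s)
  x = 8: RHS = 1, y in [1, 18]  -> 2 point(s)
  x = 9: RHS = 7, y in [8, 11]  -> 2 point(s)
  x = 11: RHS = 16, y in [4, 15]  -> 2 point(s)
  x = 13: RHS = 4, y in [2, 17]  -> 2 point(s)
  x = 14: RHS = 17, y in [6, 13]  -> 2 point(s)
  x = 15: RHS = 0, y in [0]  -> 1 point(s)
  x = 16: RHS = 16, y in [4, 15]  -> 2 point(s)
  x = 18: RHS = 0, y in [0]  -> 1 point(s)
Affine points: 23. Add the point at infinity: total = 24.

#E(F_19) = 24


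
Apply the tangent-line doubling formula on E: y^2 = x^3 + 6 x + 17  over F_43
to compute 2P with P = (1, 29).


Doubling: s = (3 x1^2 + a) / (2 y1)
s = (3*1^2 + 6) / (2*29) mod 43 = 35
x3 = s^2 - 2 x1 mod 43 = 35^2 - 2*1 = 19
y3 = s (x1 - x3) - y1 mod 43 = 35 * (1 - 19) - 29 = 29

2P = (19, 29)


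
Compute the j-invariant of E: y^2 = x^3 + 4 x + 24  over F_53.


Delta = -16(4 a^3 + 27 b^2) mod 53 = 41
-1728 * (4 a)^3 = -1728 * (4*4)^3 mod 53 = 50
j = 50 * 41^(-1) mod 53 = 40

j = 40 (mod 53)


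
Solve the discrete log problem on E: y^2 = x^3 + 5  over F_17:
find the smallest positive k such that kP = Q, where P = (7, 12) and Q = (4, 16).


Enumerate multiples of P until we hit Q = (4, 16):
  1P = (7, 12)
  2P = (2, 8)
  3P = (10, 6)
  4P = (4, 16)
Match found at i = 4.

k = 4


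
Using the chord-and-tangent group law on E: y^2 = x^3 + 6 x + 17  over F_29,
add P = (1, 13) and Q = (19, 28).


P != Q, so use the chord formula.
s = (y2 - y1) / (x2 - x1) = (15) / (18) mod 29 = 25
x3 = s^2 - x1 - x2 mod 29 = 25^2 - 1 - 19 = 25
y3 = s (x1 - x3) - y1 mod 29 = 25 * (1 - 25) - 13 = 25

P + Q = (25, 25)


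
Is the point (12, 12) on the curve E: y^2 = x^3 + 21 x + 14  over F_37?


Check whether y^2 = x^3 + 21 x + 14 (mod 37) for (x, y) = (12, 12).
LHS: y^2 = 12^2 mod 37 = 33
RHS: x^3 + 21 x + 14 = 12^3 + 21*12 + 14 mod 37 = 33
LHS = RHS

Yes, on the curve


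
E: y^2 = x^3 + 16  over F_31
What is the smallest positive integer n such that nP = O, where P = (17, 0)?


Compute successive multiples of P until we hit O:
  1P = (17, 0)
  2P = O

ord(P) = 2


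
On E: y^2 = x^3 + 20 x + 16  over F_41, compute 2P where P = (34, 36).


Doubling: s = (3 x1^2 + a) / (2 y1)
s = (3*34^2 + 20) / (2*36) mod 41 = 12
x3 = s^2 - 2 x1 mod 41 = 12^2 - 2*34 = 35
y3 = s (x1 - x3) - y1 mod 41 = 12 * (34 - 35) - 36 = 34

2P = (35, 34)


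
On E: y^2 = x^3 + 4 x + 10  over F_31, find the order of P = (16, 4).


Compute successive multiples of P until we hit O:
  1P = (16, 4)
  2P = (19, 1)
  3P = (28, 8)
  4P = (25, 24)
  5P = (29, 5)
  6P = (6, 23)
  7P = (3, 24)
  8P = (14, 12)
  ... (continuing to 18P)
  18P = O

ord(P) = 18


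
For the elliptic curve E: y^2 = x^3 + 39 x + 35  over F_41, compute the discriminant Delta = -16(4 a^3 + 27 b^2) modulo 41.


4 a^3 + 27 b^2 = 4*39^3 + 27*35^2 = 237276 + 33075 = 270351
Delta = -16 * (270351) = -4325616
Delta mod 41 = 7

Delta = 7 (mod 41)


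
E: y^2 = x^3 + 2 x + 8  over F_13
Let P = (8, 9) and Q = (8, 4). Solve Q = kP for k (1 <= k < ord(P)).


Enumerate multiples of P until we hit Q = (8, 4):
  1P = (8, 9)
  2P = (9, 12)
  3P = (5, 0)
  4P = (9, 1)
  5P = (8, 4)
Match found at i = 5.

k = 5


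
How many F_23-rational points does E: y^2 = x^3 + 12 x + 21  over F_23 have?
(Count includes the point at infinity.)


For each x in F_23, count y with y^2 = x^3 + 12 x + 21 mod 23:
  x = 4: RHS = 18, y in [8, 15]  -> 2 point(s)
  x = 8: RHS = 8, y in [10, 13]  -> 2 point(s)
  x = 11: RHS = 12, y in [9, 14]  -> 2 point(s)
  x = 14: RHS = 12, y in [9, 14]  -> 2 point(s)
  x = 16: RHS = 8, y in [10, 13]  -> 2 point(s)
  x = 17: RHS = 9, y in [3, 20]  -> 2 point(s)
  x = 19: RHS = 1, y in [1, 22]  -> 2 point(s)
  x = 20: RHS = 4, y in [2, 21]  -> 2 point(s)
  x = 21: RHS = 12, y in [9, 14]  -> 2 point(s)
  x = 22: RHS = 8, y in [10, 13]  -> 2 point(s)
Affine points: 20. Add the point at infinity: total = 21.

#E(F_23) = 21
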